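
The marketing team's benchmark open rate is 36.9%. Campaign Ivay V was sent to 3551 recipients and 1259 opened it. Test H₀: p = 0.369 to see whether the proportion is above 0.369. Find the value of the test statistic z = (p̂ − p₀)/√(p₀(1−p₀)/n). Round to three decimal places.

z = -1.785

p̂ = 1259/3551 ≈ 0.354548.
Standard error under H₀: √(0.369×0.631/3551) = 0.008098.
z = (0.354548 − 0.369)/0.008098 = -0.014452/0.008098 = -1.785.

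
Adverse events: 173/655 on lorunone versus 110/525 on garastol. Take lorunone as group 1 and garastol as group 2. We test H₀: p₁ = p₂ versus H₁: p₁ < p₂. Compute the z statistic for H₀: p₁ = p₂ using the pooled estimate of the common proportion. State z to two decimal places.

p̂₁ = 173/655 = 0.2641, p̂₂ = 110/525 = 0.2095.
Pooled p̂ = (173+110)/(655+525) = 283/1180 = 0.2398.
SE = √(p̂(1−p̂)(1/n₁+1/n₂)) = √(0.2398·0.7602·0.00343148) = √(0.000625599) = 0.0250.
z = (0.2641 − 0.2095)/0.0250 = 0.0546/0.0250 = 2.18.
p-value = P(Z < 2.183) ≈ 0.9855.

z = 2.18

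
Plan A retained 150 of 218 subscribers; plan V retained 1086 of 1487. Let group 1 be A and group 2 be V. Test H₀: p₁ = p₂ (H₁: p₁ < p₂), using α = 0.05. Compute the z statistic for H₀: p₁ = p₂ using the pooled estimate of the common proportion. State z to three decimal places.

z = -1.305

p̂₁ = 150/218 = 0.68807, p̂₂ = 1086/1487 = 0.73033.
Pooled p̂ = (150+1086)/(218+1487) = 1236/1705 = 0.72493.
SE = √(0.199408 × 0.00525965) = 0.03239.
z = (0.68807 − 0.73033)/0.03239 = -0.04226/0.03239 = -1.305.
p-value = P(Z < -1.305) ≈ 0.0960, so at α = 0.05 we fail to reject H₀.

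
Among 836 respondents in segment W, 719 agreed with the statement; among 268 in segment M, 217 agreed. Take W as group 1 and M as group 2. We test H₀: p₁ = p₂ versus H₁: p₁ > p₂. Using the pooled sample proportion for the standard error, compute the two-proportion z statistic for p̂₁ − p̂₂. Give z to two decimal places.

p̂₁ = 719/836 = 0.8600, p̂₂ = 217/268 = 0.8097.
Pooled p̂ = (719+217)/(836+268) = 936/1104 = 0.8478.
SE = √(p̂(1−p̂)(1/n₁+1/n₂)) = √(0.8478·0.1522·0.00492752) = √(0.000635733) = 0.0252.
z = (0.8600 − 0.8097)/0.0252 = 0.0503/0.0252 = 2.00.
p-value = P(Z > 1.997) ≈ 0.0229.

z = 2.00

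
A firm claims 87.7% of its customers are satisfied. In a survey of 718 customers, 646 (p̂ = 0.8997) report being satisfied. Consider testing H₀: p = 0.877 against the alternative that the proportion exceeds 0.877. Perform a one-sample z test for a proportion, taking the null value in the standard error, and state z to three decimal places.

p̂ = 646/718 = 0.899721.
SE = √(p₀(1−p₀)/n) = √(0.10787/718) = 0.012257.
z = (0.899721 − 0.877)/0.012257 = 0.022721/0.012257 = 1.854.

z = 1.854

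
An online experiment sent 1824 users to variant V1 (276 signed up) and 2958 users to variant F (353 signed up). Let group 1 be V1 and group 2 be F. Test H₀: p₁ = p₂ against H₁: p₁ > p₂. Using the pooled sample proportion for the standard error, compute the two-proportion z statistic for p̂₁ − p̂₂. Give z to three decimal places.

p̂₁ = 276/1824 ≈ 0.151316, p̂₂ = 353/2958 ≈ 0.119337.
Pooled p̂ = (276+353)/(1824+2958) = 629/4782 = 0.131535.
SE = √(0.114233 × 0.000886312) = 0.010062.
z = (0.151316 − 0.119337)/0.010062 = 0.031979/0.010062 = 3.178.
p-value = P(Z > 3.178) ≈ 0.0007.

z = 3.178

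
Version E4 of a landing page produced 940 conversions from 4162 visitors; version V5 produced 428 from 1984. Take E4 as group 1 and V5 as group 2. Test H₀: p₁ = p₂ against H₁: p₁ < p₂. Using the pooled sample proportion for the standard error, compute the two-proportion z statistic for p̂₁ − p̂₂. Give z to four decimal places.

p̂₁ = 940/4162 = 0.2258530, p̂₂ = 428/1984 = 0.2157258.
Pooled p̂ = (940+428)/(4162+1984) = 1368/6146 = 0.2225838.
SE = √(0.17304 × 0.000744301) = 0.0113487.
z = (0.2258530 − 0.2157258)/0.0113487 = 0.0101272/0.0113487 = 0.8924.
p-value = P(Z < 0.892) ≈ 0.8139.

z = 0.8924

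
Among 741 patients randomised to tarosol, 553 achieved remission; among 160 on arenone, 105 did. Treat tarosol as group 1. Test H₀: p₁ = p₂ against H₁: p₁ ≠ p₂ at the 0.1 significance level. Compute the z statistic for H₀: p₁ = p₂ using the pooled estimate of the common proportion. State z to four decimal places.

z = 2.3273

p̂₁ = 553/741 = 0.746289, p̂₂ = 105/160 = 0.656250.
Pooled p̂ = (553+105)/(741+160) = 658/901 = 0.730300.
SE = √(0.196962 × 0.00759953) = 0.038689.
z = (0.746289 − 0.656250)/0.038689 = 0.090039/0.038689 = 2.3273.
p-value = 2·P(Z > 2.327) ≈ 0.0200, so at α = 0.1 we reject H₀.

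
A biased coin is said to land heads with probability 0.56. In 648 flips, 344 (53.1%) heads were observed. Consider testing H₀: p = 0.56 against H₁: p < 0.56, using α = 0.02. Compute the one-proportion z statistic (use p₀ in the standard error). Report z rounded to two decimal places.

z = -1.49

p̂ = 344/648 ≈ 0.5309.
Standard error under H₀: √(0.56×0.44/648) = 0.0195.
z = (0.5309 − 0.56)/0.0195 = -0.0291/0.0195 = -1.49.
p-value = P(Z < -1.494) ≈ 0.0676, so at α = 0.02 we fail to reject H₀.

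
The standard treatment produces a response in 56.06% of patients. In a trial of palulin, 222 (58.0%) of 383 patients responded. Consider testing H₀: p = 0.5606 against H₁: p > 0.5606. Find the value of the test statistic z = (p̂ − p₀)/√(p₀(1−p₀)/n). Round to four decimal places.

p̂ = 222/383 ≈ 0.579634.
SE = √(p₀(1−p₀)/n) = √(0.24633/383) = 0.025360.
z = (0.579634 − 0.5606)/0.025360 = 0.019034/0.025360 = 0.7506.

z = 0.7506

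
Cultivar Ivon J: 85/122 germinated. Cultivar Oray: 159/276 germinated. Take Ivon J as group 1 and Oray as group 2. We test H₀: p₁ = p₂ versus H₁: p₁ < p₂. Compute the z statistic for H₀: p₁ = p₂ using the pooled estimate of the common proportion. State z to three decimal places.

p̂₁ = 85/122 = 0.69672, p̂₂ = 159/276 = 0.57609.
Pooled p̂ = (85+159)/(122+276) = 244/398 = 0.61307.
SE = √(p̂(1−p̂)(1/n₁+1/n₂)) = √(0.61307·0.38693·0.0118199) = √(0.00280387) = 0.05295.
z = (0.69672 − 0.57609)/0.05295 = 0.12063/0.05295 = 2.278.
p-value = P(Z < 2.278) ≈ 0.9886.

z = 2.278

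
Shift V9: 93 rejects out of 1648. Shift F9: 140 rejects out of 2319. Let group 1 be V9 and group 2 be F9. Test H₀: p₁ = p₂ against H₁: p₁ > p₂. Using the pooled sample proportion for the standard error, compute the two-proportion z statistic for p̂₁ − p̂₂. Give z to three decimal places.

p̂₁ = 93/1648 = 0.05643, p̂₂ = 140/2319 = 0.06037.
Pooled p̂ = (93+140)/(1648+2319) = 233/3967 = 0.05873.
SE = √(p̂(1−p̂)(1/n₁+1/n₂)) = √(0.05873·0.94127·0.00103802) = √(5.73865e-05) = 0.00758.
z = (0.05643 − 0.06037)/0.00758 = -0.00394/0.00758 = -0.520.
p-value = P(Z > -0.520) ≈ 0.6985.

z = -0.520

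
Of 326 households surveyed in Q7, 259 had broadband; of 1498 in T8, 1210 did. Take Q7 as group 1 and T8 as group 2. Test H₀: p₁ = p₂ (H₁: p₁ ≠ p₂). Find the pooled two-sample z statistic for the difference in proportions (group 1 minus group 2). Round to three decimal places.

z = -0.548

p̂₁ = 259/326 ≈ 0.79448, p̂₂ = 1210/1498 ≈ 0.80774.
Pooled p̂ = (259+1210)/(326+1498) = 1469/1824 = 0.80537.
SE = √(0.156747 × 0.00373504) = 0.02420.
z = (0.79448 − 0.80774)/0.02420 = -0.01326/0.02420 = -0.548.
p-value = 2·P(Z > 0.548) ≈ 0.5835.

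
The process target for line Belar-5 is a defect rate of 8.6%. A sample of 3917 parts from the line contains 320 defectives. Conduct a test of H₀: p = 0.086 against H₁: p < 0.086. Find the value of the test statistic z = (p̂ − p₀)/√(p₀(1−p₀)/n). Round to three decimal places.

p̂ = 320/3917 ≈ 0.081695.
Under H₀, SE = √(0.086·0.914/3917) = √(2.00674e-05) = 0.004480.
z = (0.081695 − 0.086)/0.004480 = -0.004305/0.004480 = -0.961.
p-value = P(Z < -0.961) ≈ 0.1683.

z = -0.961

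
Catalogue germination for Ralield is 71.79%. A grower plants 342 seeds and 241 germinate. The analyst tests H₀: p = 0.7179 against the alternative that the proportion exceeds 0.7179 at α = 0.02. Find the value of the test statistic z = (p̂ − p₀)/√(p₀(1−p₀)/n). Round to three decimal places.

z = -0.543

p̂ = 241/342 = 0.70468.
Under H₀, SE = √(0.7179·0.2821/342) = √(0.000592163) = 0.02433.
z = (0.70468 − 0.7179)/0.02433 = -0.01322/0.02433 = -0.543.
p-value = P(Z > -0.543) ≈ 0.7065; since p > α = 0.02, fail to reject H₀.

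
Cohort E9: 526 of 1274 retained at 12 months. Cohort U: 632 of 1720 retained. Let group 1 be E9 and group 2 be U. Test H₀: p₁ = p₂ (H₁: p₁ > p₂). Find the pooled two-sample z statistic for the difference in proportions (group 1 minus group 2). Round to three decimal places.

z = 2.524

p̂₁ = 526/1274 ≈ 0.41287, p̂₂ = 632/1720 ≈ 0.36744.
Pooled p̂ = (526+632)/(1274+1720) = 1158/2994 = 0.38677.
SE = √(0.23718 × 0.00136632) = 0.01800.
z = (0.41287 − 0.36744)/0.01800 = 0.04543/0.01800 = 2.524.
p-value = P(Z > 2.524) ≈ 0.0058.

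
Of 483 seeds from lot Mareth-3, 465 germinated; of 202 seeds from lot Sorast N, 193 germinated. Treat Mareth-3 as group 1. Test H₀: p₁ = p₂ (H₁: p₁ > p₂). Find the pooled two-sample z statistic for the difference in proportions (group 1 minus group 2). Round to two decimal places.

p̂₁ = 465/483 ≈ 0.9627, p̂₂ = 193/202 ≈ 0.9554.
Pooled p̂ = (465+193)/(483+202) = 658/685 = 0.9606.
SE = √(p̂(1−p̂)(1/n₁+1/n₂)) = √(0.9606·0.0394·0.00702089) = √(0.000265828) = 0.0163.
z = (0.9627 − 0.9554)/0.0163 = 0.0073/0.0163 = 0.45.

z = 0.45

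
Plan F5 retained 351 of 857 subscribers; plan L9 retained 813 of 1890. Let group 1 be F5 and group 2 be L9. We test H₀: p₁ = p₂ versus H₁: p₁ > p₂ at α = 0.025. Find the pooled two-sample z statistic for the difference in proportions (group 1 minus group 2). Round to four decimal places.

z = -1.0118

p̂₁ = 351/857 = 0.409568, p̂₂ = 813/1890 = 0.430159.
Pooled p̂ = (351+813)/(857+1890) = 1164/2747 = 0.423735.
SE = √(0.244184 × 0.00169596) = 0.020350.
z = (0.409568 − 0.430159)/0.020350 = -0.020591/0.020350 = -1.0118.
p-value = P(Z > -1.012) ≈ 0.8442, so at α = 0.025 we fail to reject H₀.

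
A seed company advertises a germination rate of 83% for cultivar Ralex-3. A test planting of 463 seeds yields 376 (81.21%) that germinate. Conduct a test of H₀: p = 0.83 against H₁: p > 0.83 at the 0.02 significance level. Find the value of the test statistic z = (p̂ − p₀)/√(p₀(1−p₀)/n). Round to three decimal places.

z = -1.026

p̂ = 376/463 ≈ 0.812095.
Standard error under H₀: √(0.83×0.17/463) = 0.017457.
z = (0.812095 − 0.83)/0.017457 = -0.017905/0.017457 = -1.026.
p-value = P(Z > -1.026) ≈ 0.8475. With α = 0.02, fail to reject H₀.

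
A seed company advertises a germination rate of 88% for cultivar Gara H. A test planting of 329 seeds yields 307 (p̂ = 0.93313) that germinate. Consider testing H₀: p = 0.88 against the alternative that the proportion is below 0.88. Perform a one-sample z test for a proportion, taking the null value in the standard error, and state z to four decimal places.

p̂ = 307/329 ≈ 0.933131.
Under H₀, SE = √(0.88·0.12/329) = √(0.000320973) = 0.017916.
z = (0.933131 − 0.88)/0.017916 = 0.053131/0.017916 = 2.9656.
p-value = P(Z < 2.966) ≈ 0.9985.

z = 2.9656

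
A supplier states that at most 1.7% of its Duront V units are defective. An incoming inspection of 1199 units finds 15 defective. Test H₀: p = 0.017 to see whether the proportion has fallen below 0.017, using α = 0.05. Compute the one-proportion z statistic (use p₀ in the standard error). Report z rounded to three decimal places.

z = -1.203

p̂ = 15/1199 = 0.012510.
Under H₀, SE = √(0.017·0.983/1199) = √(1.39374e-05) = 0.003733.
z = (0.012510 − 0.017)/0.003733 = -0.004490/0.003733 = -1.203.
p-value = P(Z < -1.203) ≈ 0.1146. With α = 0.05, fail to reject H₀.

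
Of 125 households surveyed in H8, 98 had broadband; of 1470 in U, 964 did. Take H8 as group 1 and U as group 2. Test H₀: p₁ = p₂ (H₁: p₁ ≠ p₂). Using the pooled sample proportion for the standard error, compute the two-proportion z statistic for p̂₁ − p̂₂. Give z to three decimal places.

z = 2.918

p̂₁ = 98/125 ≈ 0.784000, p̂₂ = 964/1470 ≈ 0.655782.
Pooled p̂ = (98+964)/(125+1470) = 1062/1595 = 0.665831.
SE = √(0.2225 × 0.00868027) = 0.043947.
z = (0.784000 − 0.655782)/0.043947 = 0.128218/0.043947 = 2.918.
Two-sided p-value ≈ 2·Φ(−2.918) = 0.0035.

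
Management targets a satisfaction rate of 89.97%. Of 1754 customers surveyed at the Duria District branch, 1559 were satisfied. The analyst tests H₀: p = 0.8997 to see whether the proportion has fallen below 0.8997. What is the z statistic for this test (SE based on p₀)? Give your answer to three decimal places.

p̂ = 1559/1754 ≈ 0.88883.
SE = √(p₀(1−p₀)/n) = √(0.09024/1754) = 0.00717.
z = (0.88883 − 0.8997)/0.00717 = -0.01087/0.00717 = -1.516.
p-value = P(Z < -1.516) ≈ 0.0647.

z = -1.516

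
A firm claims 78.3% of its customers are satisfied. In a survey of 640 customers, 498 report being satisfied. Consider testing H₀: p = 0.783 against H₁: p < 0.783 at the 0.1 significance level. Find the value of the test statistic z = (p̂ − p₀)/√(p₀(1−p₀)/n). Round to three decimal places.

p̂ = 498/640 = 0.778125.
SE = √(p₀(1−p₀)/n) = √(0.16991/640) = 0.016294.
z = (0.778125 − 0.783)/0.016294 = -0.004875/0.016294 = -0.299.
p-value = P(Z < -0.299) ≈ 0.3824, so at α = 0.1 we fail to reject H₀.

z = -0.299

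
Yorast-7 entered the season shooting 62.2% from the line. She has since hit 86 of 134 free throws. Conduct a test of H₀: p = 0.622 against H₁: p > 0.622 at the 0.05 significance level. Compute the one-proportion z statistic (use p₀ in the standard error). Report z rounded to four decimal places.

z = 0.4725

p̂ = 86/134 = 0.641791.
Standard error under H₀: √(0.622×0.378/134) = 0.041888.
z = (0.641791 − 0.622)/0.041888 = 0.019791/0.041888 = 0.4725.
p-value = P(Z > 0.472) ≈ 0.3183; since p > α = 0.05, fail to reject H₀.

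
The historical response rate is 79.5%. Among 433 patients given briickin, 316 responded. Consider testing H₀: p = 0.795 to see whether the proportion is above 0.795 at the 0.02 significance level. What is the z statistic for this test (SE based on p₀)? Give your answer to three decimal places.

p̂ = 316/433 = 0.72979.
SE = √(p₀(1−p₀)/n) = √(0.16297/433) = 0.01940.
z = (0.72979 − 0.795)/0.01940 = -0.06521/0.01940 = -3.361.
p-value = P(Z > -3.361) ≈ 0.9996; since p > α = 0.02, fail to reject H₀.

z = -3.361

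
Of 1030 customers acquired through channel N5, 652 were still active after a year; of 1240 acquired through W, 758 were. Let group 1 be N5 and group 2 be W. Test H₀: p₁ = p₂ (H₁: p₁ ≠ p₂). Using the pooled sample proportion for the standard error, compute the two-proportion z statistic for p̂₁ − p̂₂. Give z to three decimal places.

z = 1.062

p̂₁ = 652/1030 = 0.63301, p̂₂ = 758/1240 = 0.61129.
Pooled p̂ = (652+758)/(1030+1240) = 1410/2270 = 0.62115.
SE = √(0.235324 × 0.00177733) = 0.02045.
z = (0.63301 − 0.61129)/0.02045 = 0.02172/0.02045 = 1.062.
Two-sided p-value ≈ 2·Φ(−1.062) = 0.2882.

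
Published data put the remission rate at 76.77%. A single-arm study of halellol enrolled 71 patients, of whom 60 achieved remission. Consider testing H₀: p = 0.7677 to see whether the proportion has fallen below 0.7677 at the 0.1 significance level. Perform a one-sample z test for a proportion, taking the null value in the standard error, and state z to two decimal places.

p̂ = 60/71 ≈ 0.8451.
SE = √(p₀(1−p₀)/n) = √(0.17834/71) = 0.0501.
z = (0.8451 − 0.7677)/0.0501 = 0.0774/0.0501 = 1.54.
p-value = P(Z < 1.544) ≈ 0.9387; since p > α = 0.1, fail to reject H₀.

z = 1.54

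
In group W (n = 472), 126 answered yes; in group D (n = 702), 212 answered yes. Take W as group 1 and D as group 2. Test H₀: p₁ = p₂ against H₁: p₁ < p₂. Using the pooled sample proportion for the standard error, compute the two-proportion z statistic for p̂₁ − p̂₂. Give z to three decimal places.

p̂₁ = 126/472 ≈ 0.26695, p̂₂ = 212/702 ≈ 0.30199.
Pooled p̂ = (126+212)/(472+702) = 338/1174 = 0.28790.
SE = √(p̂(1−p̂)(1/n₁+1/n₂)) = √(0.28790·0.71210·0.00354315) = √(0.0007264) = 0.02695.
z = (0.26695 − 0.30199)/0.02695 = -0.03504/0.02695 = -1.300.

z = -1.300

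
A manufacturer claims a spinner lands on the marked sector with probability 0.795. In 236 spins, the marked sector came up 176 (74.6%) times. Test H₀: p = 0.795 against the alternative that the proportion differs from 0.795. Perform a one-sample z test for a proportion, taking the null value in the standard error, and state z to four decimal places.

z = -1.8737

p̂ = 176/236 = 0.7457627.
SE = √(p₀(1−p₀)/n) = √(0.16297/236) = 0.0262787.
z = (0.7457627 − 0.795)/0.0262787 = -0.0492373/0.0262787 = -1.8737.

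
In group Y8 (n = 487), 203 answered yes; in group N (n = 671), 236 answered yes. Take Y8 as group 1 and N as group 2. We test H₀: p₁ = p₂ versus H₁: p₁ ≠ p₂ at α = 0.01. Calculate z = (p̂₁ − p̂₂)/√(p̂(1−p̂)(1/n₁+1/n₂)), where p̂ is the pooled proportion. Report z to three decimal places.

p̂₁ = 203/487 ≈ 0.41684, p̂₂ = 236/671 ≈ 0.35171.
Pooled p̂ = (203+236)/(487+671) = 439/1158 = 0.37910.
SE = √(0.235384 × 0.0035437) = 0.02888.
z = (0.41684 − 0.35171)/0.02888 = 0.06513/0.02888 = 2.255.
Two-sided p-value ≈ 2·Φ(−2.255) = 0.0241; since p > α = 0.01, fail to reject H₀.

z = 2.255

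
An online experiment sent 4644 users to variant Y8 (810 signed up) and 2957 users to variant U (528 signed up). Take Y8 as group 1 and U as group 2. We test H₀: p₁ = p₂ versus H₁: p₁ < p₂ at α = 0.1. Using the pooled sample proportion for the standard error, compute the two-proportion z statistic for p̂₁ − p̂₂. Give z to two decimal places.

z = -0.46

p̂₁ = 810/4644 = 0.17442, p̂₂ = 528/2957 = 0.17856.
Pooled p̂ = (810+528)/(4644+2957) = 1338/7601 = 0.17603.
SE = √(0.145043 × 0.000553512) = 0.00896.
z = (0.17442 − 0.17856)/0.00896 = -0.00414/0.00896 = -0.46.
p-value = P(Z < -0.462) ≈ 0.3220, so at α = 0.1 we fail to reject H₀.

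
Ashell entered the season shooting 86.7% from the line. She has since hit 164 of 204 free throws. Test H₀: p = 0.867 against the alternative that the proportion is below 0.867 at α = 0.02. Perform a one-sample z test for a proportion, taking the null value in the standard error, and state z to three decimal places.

z = -2.653

p̂ = 164/204 ≈ 0.803922.
SE = √(p₀(1−p₀)/n) = √(0.11531/204) = 0.023775.
z = (0.803922 − 0.867)/0.023775 = -0.063078/0.023775 = -2.653.
p-value = P(Z < -2.653) ≈ 0.0040, so at α = 0.02 we reject H₀.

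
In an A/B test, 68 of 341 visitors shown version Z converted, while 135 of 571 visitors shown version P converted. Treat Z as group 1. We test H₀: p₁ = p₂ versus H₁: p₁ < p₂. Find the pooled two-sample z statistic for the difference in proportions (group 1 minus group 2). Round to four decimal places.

p̂₁ = 68/341 ≈ 0.1994135, p̂₂ = 135/571 ≈ 0.2364273.
Pooled p̂ = (68+135)/(341+571) = 203/912 = 0.2225877.
SE = √(p̂(1−p̂)(1/n₁+1/n₂)) = √(0.2225877·0.7774123·0.00468386) = √(0.000810507) = 0.0284694.
z = (0.1994135 − 0.2364273)/0.0284694 = -0.0370138/0.0284694 = -1.3001.
p-value = P(Z < -1.300) ≈ 0.0968.

z = -1.3001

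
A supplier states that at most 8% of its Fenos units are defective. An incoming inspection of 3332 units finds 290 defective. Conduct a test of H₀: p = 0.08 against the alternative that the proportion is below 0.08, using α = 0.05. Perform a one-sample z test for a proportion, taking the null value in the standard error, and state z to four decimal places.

z = 1.4968

p̂ = 290/3332 ≈ 0.087035.
SE = √(p₀(1−p₀)/n) = √(0.0736/3332) = 0.004700.
z = (0.087035 − 0.08)/0.004700 = 0.007035/0.004700 = 1.4968.
p-value = P(Z < 1.497) ≈ 0.9328; since p > α = 0.05, fail to reject H₀.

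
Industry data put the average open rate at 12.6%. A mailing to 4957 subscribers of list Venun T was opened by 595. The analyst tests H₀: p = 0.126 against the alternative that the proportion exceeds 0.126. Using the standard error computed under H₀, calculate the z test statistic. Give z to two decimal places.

p̂ = 595/4957 = 0.12003.
SE = √(p₀(1−p₀)/n) = √(0.11012/4957) = 0.00471.
z = (0.12003 − 0.126)/0.00471 = -0.00597/0.00471 = -1.27.

z = -1.27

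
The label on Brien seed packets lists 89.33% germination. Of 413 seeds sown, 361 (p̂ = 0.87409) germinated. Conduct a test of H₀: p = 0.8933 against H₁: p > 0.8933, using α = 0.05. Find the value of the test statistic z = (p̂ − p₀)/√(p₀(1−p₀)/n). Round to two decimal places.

z = -1.26

p̂ = 361/413 = 0.8741.
Under H₀, SE = √(0.8933·0.1067/413) = √(0.000230787) = 0.0152.
z = (0.8741 − 0.8933)/0.0152 = -0.0192/0.0152 = -1.26.
p-value = P(Z > -1.264) ≈ 0.8970. With α = 0.05, fail to reject H₀.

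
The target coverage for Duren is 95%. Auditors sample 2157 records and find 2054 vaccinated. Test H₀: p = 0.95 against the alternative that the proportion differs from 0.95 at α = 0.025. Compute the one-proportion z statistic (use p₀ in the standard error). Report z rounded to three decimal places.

p̂ = 2054/2157 = 0.952248.
Under H₀, SE = √(0.95·0.05/2157) = √(2.20213e-05) = 0.004693.
z = (0.952248 − 0.95)/0.004693 = 0.002248/0.004693 = 0.479.
p-value = 2·P(Z > 0.479) ≈ 0.6318; since p > α = 0.025, fail to reject H₀.

z = 0.479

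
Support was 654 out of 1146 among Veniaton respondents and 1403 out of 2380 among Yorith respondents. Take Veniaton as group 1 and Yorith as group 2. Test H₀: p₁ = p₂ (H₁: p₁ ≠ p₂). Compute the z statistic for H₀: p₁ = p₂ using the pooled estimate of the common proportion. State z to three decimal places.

p̂₁ = 654/1146 ≈ 0.57068, p̂₂ = 1403/2380 ≈ 0.58950.
Pooled p̂ = (654+1403)/(1146+2380) = 2057/3526 = 0.58338.
SE = √(p̂(1−p̂)(1/n₁+1/n₂)) = √(0.58338·0.41662·0.00129277) = √(0.000314204) = 0.01773.
z = (0.57068 − 0.58950)/0.01773 = -0.01882/0.01773 = -1.061.

z = -1.061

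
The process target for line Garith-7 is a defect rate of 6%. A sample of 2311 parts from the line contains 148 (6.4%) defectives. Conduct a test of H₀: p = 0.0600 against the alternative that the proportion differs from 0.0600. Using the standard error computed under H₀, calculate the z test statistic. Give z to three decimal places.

p̂ = 148/2311 = 0.06404.
Under H₀, SE = √(0.06·0.94/2311) = √(2.4405e-05) = 0.00494.
z = (0.06404 − 0.06)/0.00494 = 0.00404/0.00494 = 0.818.

z = 0.818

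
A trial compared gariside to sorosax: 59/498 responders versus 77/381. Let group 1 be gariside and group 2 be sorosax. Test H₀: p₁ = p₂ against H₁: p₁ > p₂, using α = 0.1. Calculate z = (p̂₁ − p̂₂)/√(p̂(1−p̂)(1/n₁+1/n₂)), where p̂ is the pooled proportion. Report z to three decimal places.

z = -3.397

p̂₁ = 59/498 = 0.118474, p̂₂ = 77/381 = 0.202100.
Pooled p̂ = (59+77)/(498+381) = 136/879 = 0.154721.
SE = √(0.130783 × 0.0046327) = 0.024615.
z = (0.118474 − 0.202100)/0.024615 = -0.083626/0.024615 = -3.397.
p-value = P(Z > -3.397) ≈ 0.9997, so at α = 0.1 we fail to reject H₀.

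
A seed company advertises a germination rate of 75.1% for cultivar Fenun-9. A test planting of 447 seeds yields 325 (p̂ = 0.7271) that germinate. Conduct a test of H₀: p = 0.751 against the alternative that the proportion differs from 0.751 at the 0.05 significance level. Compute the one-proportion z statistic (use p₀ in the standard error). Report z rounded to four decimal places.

p̂ = 325/447 = 0.727069.
SE = √(p₀(1−p₀)/n) = √(0.187/447) = 0.020453.
z = (0.727069 − 0.751)/0.020453 = -0.023931/0.020453 = -1.1700.
p-value = 2·P(Z > 1.170) ≈ 0.2420, so at α = 0.05 we fail to reject H₀.

z = -1.1700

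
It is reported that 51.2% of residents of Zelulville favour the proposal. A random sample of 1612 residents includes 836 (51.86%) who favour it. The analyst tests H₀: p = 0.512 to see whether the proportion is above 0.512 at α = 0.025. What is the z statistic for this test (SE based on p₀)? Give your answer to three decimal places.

p̂ = 836/1612 = 0.51861.
Standard error under H₀: √(0.512×0.488/1612) = 0.01245.
z = (0.51861 − 0.512)/0.01245 = 0.00661/0.01245 = 0.531.
p-value = P(Z > 0.531) ≈ 0.2977. With α = 0.025, fail to reject H₀.

z = 0.531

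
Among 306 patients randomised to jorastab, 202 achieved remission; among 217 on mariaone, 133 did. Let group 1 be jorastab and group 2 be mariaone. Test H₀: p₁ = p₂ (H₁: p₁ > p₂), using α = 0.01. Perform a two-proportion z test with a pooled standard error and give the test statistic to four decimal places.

p̂₁ = 202/306 = 0.660131, p̂₂ = 133/217 = 0.612903.
Pooled p̂ = (202+133)/(306+217) = 335/523 = 0.640535.
SE = √(p̂(1−p̂)(1/n₁+1/n₂)) = √(0.640535·0.359465·0.00787627) = √(0.00181351) = 0.042585.
z = (0.660131 − 0.612903)/0.042585 = 0.047228/0.042585 = 1.1090.
p-value = P(Z > 1.109) ≈ 0.1337. With α = 0.01, fail to reject H₀.

z = 1.1090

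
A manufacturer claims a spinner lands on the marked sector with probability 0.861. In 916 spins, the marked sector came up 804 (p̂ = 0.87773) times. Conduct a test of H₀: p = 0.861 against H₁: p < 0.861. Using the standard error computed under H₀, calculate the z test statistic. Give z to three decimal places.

p̂ = 804/916 ≈ 0.87773.
Under H₀, SE = √(0.861·0.139/916) = √(0.000130654) = 0.01143.
z = (0.87773 − 0.861)/0.01143 = 0.01673/0.01143 = 1.464.
p-value = P(Z < 1.464) ≈ 0.9283.

z = 1.464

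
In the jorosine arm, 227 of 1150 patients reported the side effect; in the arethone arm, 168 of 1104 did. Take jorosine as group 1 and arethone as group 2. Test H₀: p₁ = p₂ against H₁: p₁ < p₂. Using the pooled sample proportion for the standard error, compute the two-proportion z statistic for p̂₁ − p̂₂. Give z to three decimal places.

p̂₁ = 227/1150 ≈ 0.19739, p̂₂ = 168/1104 ≈ 0.15217.
Pooled p̂ = (227+168)/(1150+1104) = 395/2254 = 0.17524.
SE = √(p̂(1−p̂)(1/n₁+1/n₂)) = √(0.17524·0.82476·0.00177536) = √(0.000256599) = 0.01602.
z = (0.19739 − 0.15217)/0.01602 = 0.04522/0.01602 = 2.823.
p-value = P(Z < 2.823) ≈ 0.9976.

z = 2.823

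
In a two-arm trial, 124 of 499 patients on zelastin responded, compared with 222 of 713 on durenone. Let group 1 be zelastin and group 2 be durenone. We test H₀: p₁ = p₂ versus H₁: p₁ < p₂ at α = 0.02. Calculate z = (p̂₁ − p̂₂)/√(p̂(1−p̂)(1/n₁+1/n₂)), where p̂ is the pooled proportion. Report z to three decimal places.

p̂₁ = 124/499 = 0.24850, p̂₂ = 222/713 = 0.31136.
Pooled p̂ = (124+222)/(499+713) = 346/1212 = 0.28548.
SE = √(p̂(1−p̂)(1/n₁+1/n₂)) = √(0.28548·0.71452·0.00340653) = √(0.000694866) = 0.02636.
z = (0.24850 − 0.31136)/0.02636 = -0.06286/0.02636 = -2.385.
p-value = P(Z < -2.385) ≈ 0.0085. With α = 0.02, reject H₀.

z = -2.385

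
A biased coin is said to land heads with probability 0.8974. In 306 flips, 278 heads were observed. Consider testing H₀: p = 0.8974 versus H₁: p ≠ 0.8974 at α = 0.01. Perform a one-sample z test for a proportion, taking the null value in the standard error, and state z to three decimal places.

z = 0.640

p̂ = 278/306 ≈ 0.90850.
Under H₀, SE = √(0.8974·0.1026/306) = √(0.000300893) = 0.01735.
z = (0.90850 − 0.8974)/0.01735 = 0.01110/0.01735 = 0.640.
p-value = 2·P(Z > 0.640) ≈ 0.5224. With α = 0.01, fail to reject H₀.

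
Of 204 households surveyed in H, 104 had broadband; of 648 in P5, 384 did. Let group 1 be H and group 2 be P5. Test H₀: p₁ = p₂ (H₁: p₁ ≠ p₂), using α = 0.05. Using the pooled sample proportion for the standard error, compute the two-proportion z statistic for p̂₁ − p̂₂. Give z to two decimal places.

p̂₁ = 104/204 = 0.50980, p̂₂ = 384/648 = 0.59259.
Pooled p̂ = (104+384)/(204+648) = 488/852 = 0.57277.
SE = √(p̂(1−p̂)(1/n₁+1/n₂)) = √(0.57277·0.42723·0.00644517) = √(0.00157716) = 0.03971.
z = (0.50980 − 0.59259)/0.03971 = -0.08279/0.03971 = -2.08.
p-value = 2·P(Z > 2.085) ≈ 0.0371, so at α = 0.05 we reject H₀.

z = -2.08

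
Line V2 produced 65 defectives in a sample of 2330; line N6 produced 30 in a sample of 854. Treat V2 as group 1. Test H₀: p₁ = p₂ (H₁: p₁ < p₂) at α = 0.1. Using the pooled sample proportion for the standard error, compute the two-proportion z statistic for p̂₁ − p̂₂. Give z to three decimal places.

z = -1.063

p̂₁ = 65/2330 = 0.027897, p̂₂ = 30/854 = 0.035129.
Pooled p̂ = (65+30)/(2330+854) = 95/3184 = 0.029837.
SE = √(p̂(1−p̂)(1/n₁+1/n₂)) = √(0.029837·0.970163·0.00160014) = √(4.63185e-05) = 0.006806.
z = (0.027897 − 0.035129)/0.006806 = -0.007232/0.006806 = -1.063.
p-value = P(Z < -1.063) ≈ 0.1440, so at α = 0.1 we fail to reject H₀.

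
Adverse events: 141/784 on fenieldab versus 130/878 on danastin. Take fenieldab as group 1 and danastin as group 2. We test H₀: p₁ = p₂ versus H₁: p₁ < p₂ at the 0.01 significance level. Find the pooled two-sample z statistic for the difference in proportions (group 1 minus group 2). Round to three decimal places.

z = 1.751

p̂₁ = 141/784 = 0.179847, p̂₂ = 130/878 = 0.148064.
Pooled p̂ = (141+130)/(784+878) = 271/1662 = 0.163057.
SE = √(p̂(1−p̂)(1/n₁+1/n₂)) = √(0.163057·0.836943·0.00241446) = √(0.0003295) = 0.018152.
z = (0.179847 − 0.148064)/0.018152 = 0.031783/0.018152 = 1.751.
p-value = P(Z < 1.751) ≈ 0.9600, so at α = 0.01 we fail to reject H₀.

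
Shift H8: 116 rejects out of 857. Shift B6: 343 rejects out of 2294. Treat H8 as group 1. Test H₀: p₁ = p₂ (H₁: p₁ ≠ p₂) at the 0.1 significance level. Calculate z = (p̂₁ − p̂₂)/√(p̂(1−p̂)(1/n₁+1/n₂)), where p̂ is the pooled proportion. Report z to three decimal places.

z = -1.003

p̂₁ = 116/857 ≈ 0.13536, p̂₂ = 343/2294 ≈ 0.14952.
Pooled p̂ = (116+343)/(857+2294) = 459/3151 = 0.14567.
SE = √(p̂(1−p̂)(1/n₁+1/n₂)) = √(0.14567·0.85433·0.00160278) = √(0.000199464) = 0.01412.
z = (0.13536 − 0.14952)/0.01412 = -0.01416/0.01412 = -1.003.
p-value = 2·P(Z > 1.003) ≈ 0.3159, so at α = 0.1 we fail to reject H₀.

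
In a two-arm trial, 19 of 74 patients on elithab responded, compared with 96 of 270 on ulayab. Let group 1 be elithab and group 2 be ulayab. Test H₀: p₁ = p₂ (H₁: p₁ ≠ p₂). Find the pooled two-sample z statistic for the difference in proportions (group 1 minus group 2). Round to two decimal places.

p̂₁ = 19/74 ≈ 0.2568, p̂₂ = 96/270 ≈ 0.3556.
Pooled p̂ = (19+96)/(74+270) = 115/344 = 0.3343.
SE = √(0.222544 × 0.0172172) = 0.0619.
z = (0.2568 − 0.3556)/0.0619 = -0.0988/0.0619 = -1.60.
Two-sided p-value ≈ 2·Φ(−1.596) = 0.1105.

z = -1.60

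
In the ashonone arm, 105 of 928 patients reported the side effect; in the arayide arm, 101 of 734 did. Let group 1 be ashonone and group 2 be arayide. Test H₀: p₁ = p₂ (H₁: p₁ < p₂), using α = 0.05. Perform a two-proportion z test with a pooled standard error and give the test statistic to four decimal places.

p̂₁ = 105/928 ≈ 0.1131466, p̂₂ = 101/734 ≈ 0.1376022.
Pooled p̂ = (105+101)/(928+734) = 206/1662 = 0.1239471.
SE = √(p̂(1−p̂)(1/n₁+1/n₂)) = √(0.1239471·0.8760529·0.00243998) = √(0.000264944) = 0.0162771.
z = (0.1131466 − 0.1376022)/0.0162771 = -0.0244556/0.0162771 = -1.5025.
p-value = P(Z < -1.502) ≈ 0.0665; since p > α = 0.05, fail to reject H₀.

z = -1.5025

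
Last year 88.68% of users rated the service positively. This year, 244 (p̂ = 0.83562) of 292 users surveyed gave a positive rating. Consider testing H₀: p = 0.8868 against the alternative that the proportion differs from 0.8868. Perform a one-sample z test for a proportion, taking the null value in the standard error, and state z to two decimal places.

p̂ = 244/292 = 0.83562.
Standard error under H₀: √(0.8868×0.1132/292) = 0.01854.
z = (0.83562 − 0.8868)/0.01854 = -0.05118/0.01854 = -2.76.
Two-sided p-value ≈ 2·Φ(−2.760) = 0.0058.

z = -2.76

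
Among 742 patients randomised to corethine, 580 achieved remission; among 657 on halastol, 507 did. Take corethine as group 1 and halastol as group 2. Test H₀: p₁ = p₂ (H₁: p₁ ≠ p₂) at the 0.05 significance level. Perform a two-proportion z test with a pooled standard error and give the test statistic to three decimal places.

p̂₁ = 580/742 ≈ 0.78167, p̂₂ = 507/657 ≈ 0.77169.
Pooled p̂ = (580+507)/(742+657) = 1087/1399 = 0.77698.
SE = √(p̂(1−p̂)(1/n₁+1/n₂)) = √(0.77698·0.22302·0.00286978) = √(0.000497276) = 0.02230.
z = (0.78167 − 0.77169)/0.02230 = 0.00998/0.02230 = 0.448.
Two-sided p-value ≈ 2·Φ(−0.448) = 0.6544; since p > α = 0.05, fail to reject H₀.

z = 0.448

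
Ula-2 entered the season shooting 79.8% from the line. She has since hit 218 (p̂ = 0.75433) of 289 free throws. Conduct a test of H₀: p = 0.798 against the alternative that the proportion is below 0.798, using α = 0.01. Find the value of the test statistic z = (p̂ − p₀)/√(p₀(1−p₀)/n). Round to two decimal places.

z = -1.85

p̂ = 218/289 = 0.7543.
Standard error under H₀: √(0.798×0.202/289) = 0.0236.
z = (0.7543 − 0.798)/0.0236 = -0.0437/0.0236 = -1.85.
p-value = P(Z < -1.849) ≈ 0.0322, so at α = 0.01 we fail to reject H₀.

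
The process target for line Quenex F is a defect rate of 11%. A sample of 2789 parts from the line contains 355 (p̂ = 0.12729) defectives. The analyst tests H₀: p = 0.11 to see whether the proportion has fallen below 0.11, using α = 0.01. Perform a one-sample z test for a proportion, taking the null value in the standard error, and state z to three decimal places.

p̂ = 355/2789 ≈ 0.1272858.
Under H₀, SE = √(0.11·0.89/2789) = √(3.51022e-05) = 0.0059247.
z = (0.1272858 − 0.11)/0.0059247 = 0.0172858/0.0059247 = 2.918.
p-value = P(Z < 2.918) ≈ 0.9982. With α = 0.01, fail to reject H₀.

z = 2.918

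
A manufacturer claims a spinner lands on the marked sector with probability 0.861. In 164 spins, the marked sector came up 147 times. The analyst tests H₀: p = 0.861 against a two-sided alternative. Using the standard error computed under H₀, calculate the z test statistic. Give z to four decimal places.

z = 1.3083

p̂ = 147/164 = 0.8963415.
Under H₀, SE = √(0.861·0.139/164) = √(0.00072975) = 0.0270139.
z = (0.8963415 − 0.861)/0.0270139 = 0.0353415/0.0270139 = 1.3083.
p-value = 2·P(Z > 1.308) ≈ 0.1908.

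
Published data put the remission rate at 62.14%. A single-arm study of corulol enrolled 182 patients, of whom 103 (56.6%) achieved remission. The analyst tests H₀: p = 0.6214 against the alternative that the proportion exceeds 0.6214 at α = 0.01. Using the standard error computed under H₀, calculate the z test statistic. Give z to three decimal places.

p̂ = 103/182 = 0.56593.
Standard error under H₀: √(0.6214×0.3786/182) = 0.03595.
z = (0.56593 − 0.6214)/0.03595 = -0.05547/0.03595 = -1.543.
p-value = P(Z > -1.543) ≈ 0.9386. With α = 0.01, fail to reject H₀.

z = -1.543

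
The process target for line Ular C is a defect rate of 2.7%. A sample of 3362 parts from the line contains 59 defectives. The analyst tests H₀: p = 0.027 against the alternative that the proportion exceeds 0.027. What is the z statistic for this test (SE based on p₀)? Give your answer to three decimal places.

p̂ = 59/3362 = 0.017549.
Under H₀, SE = √(0.027·0.973/3362) = √(7.8141e-06) = 0.002795.
z = (0.017549 − 0.027)/0.002795 = -0.009451/0.002795 = -3.381.
p-value = P(Z > -3.381) ≈ 0.9996.

z = -3.381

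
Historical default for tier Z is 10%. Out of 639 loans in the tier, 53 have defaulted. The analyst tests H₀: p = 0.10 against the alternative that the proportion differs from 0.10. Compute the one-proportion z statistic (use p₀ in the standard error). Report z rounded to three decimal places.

z = -1.437

p̂ = 53/639 ≈ 0.08294.
Under H₀, SE = √(0.1·0.9/639) = √(0.000140845) = 0.01187.
z = (0.08294 − 0.1)/0.01187 = -0.01706/0.01187 = -1.437.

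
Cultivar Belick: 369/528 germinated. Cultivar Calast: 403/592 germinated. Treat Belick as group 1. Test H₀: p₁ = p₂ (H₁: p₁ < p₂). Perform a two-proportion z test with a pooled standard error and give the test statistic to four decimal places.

z = 0.6541

p̂₁ = 369/528 = 0.698864, p̂₂ = 403/592 = 0.680743.
Pooled p̂ = (369+403)/(528+592) = 772/1120 = 0.689286.
SE = √(p̂(1−p̂)(1/n₁+1/n₂)) = √(0.689286·0.310714·0.00358313) = √(0.000767402) = 0.027702.
z = (0.698864 − 0.680743)/0.027702 = 0.018121/0.027702 = 0.6541.
p-value = P(Z < 0.654) ≈ 0.7435.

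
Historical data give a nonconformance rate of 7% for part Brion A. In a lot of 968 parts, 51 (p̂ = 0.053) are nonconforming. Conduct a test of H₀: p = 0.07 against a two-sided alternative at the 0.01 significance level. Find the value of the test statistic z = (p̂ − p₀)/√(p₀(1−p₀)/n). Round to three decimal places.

z = -2.111

p̂ = 51/968 = 0.05269.
SE = √(p₀(1−p₀)/n) = √(0.0651/968) = 0.00820.
z = (0.05269 − 0.07)/0.00820 = -0.01731/0.00820 = -2.111.
p-value = 2·P(Z > 2.111) ≈ 0.0347; since p > α = 0.01, fail to reject H₀.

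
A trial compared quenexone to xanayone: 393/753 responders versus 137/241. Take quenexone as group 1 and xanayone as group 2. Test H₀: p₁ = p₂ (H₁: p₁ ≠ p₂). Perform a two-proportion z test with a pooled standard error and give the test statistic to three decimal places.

z = -1.261

p̂₁ = 393/753 ≈ 0.52191, p̂₂ = 137/241 ≈ 0.56846.
Pooled p̂ = (393+137)/(753+241) = 530/994 = 0.53320.
SE = √(0.248898 × 0.0054774) = 0.03692.
z = (0.52191 − 0.56846)/0.03692 = -0.04655/0.03692 = -1.261.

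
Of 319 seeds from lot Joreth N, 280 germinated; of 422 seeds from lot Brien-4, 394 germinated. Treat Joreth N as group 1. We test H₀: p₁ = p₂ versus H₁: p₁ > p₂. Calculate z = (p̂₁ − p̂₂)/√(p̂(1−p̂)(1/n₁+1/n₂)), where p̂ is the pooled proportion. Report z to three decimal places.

z = -2.628

p̂₁ = 280/319 ≈ 0.877743, p̂₂ = 394/422 ≈ 0.933649.
Pooled p̂ = (280+394)/(319+422) = 674/741 = 0.909582.
SE = √(p̂(1−p̂)(1/n₁+1/n₂)) = √(0.909582·0.090418·0.00550446) = √(0.000452703) = 0.021277.
z = (0.877743 − 0.933649)/0.021277 = -0.055906/0.021277 = -2.628.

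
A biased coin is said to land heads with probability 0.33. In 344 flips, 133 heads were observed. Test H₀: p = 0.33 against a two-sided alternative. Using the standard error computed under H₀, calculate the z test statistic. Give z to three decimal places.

z = 2.234

p̂ = 133/344 = 0.38663.
Standard error under H₀: √(0.33×0.67/344) = 0.02535.
z = (0.38663 − 0.33)/0.02535 = 0.05663/0.02535 = 2.234.
Two-sided p-value ≈ 2·Φ(−2.234) = 0.0255.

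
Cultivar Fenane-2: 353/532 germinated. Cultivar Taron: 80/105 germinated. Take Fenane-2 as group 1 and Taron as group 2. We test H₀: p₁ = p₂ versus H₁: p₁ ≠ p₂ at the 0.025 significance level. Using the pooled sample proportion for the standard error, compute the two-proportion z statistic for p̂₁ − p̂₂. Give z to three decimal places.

p̂₁ = 353/532 = 0.663534, p̂₂ = 80/105 = 0.761905.
Pooled p̂ = (353+80)/(532+105) = 433/637 = 0.679749.
SE = √(p̂(1−p̂)(1/n₁+1/n₂)) = √(0.679749·0.320251·0.0114035) = √(0.00248243) = 0.049824.
z = (0.663534 − 0.761905)/0.049824 = -0.098371/0.049824 = -1.974.
p-value = 2·P(Z > 1.974) ≈ 0.0483; since p > α = 0.025, fail to reject H₀.

z = -1.974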